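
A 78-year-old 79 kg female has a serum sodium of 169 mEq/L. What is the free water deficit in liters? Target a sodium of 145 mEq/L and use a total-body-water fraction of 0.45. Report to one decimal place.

TBW = 0.45 · 79 = 35.55 L
Free water deficit = TBW · (Na/145 − 1)
= 35.55 · (169/145 − 1)
= 35.55 · 0.1655
= 5.88 L

5.9 L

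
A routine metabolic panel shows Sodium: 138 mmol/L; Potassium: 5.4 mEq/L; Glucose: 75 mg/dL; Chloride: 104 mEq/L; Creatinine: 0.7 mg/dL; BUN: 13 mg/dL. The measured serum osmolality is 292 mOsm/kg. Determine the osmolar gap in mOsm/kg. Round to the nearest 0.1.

Calculated osmolality = 2·Na + glucose/18 + BUN/2.8
= 2·138 + 75/18 + 13/2.8
= 276 + 4.17 + 4.64
= 284.81 mOsm/kg ≈ 284.8 mOsm/kg
Osmolar gap = measured − calculated = 292 − 284.8 = 7.2 mOsm/kg

7.2 mOsm/kg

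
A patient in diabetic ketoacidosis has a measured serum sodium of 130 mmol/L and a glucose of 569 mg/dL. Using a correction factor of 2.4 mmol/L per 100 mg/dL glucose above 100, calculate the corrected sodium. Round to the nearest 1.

Corrected Na = measured Na + 2.4 · (glucose − 100)/100
= 130 + 2.4 · (569 − 100)/100
= 130 + 11.3
= 141.3 mmol/L

141 mmol/L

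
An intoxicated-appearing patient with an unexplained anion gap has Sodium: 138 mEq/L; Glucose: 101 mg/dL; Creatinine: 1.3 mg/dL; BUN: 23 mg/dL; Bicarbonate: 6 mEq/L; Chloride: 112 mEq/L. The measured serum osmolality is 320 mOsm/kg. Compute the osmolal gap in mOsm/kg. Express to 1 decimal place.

30.2 mOsm/kg

Calculated osmolality = 2·Na + glucose/18 + BUN/2.8
= 2·138 + 101/18 + 23/2.8
= 276 + 5.61 + 8.21
= 289.82 mOsm/kg ≈ 289.8 mOsm/kg
Osmolar gap = measured − calculated = 320 − 289.8 = 30.2 mOsm/kg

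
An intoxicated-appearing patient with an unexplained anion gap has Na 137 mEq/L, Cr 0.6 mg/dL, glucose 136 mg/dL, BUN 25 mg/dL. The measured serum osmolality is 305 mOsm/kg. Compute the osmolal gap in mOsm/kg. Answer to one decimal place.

Calculated osmolality = 2·Na + glucose/18 + BUN/2.8
= 2·137 + 136/18 + 25/2.8
= 274 + 7.56 + 8.93
= 290.49 mOsm/kg ≈ 290.5 mOsm/kg
Osmolar gap = measured − calculated = 305 − 290.5 = 14.5 mOsm/kg

14.5 mOsm/kg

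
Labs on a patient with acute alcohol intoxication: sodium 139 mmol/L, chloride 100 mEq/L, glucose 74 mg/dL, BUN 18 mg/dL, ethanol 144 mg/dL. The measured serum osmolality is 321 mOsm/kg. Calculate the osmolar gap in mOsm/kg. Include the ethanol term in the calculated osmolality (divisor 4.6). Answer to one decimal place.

1.2 mOsm/kg

Calculated osmolality = 2·Na + glucose/18 + BUN/2.8 + ethanol/4.6
= 2·139 + 74/18 + 18/2.8 + 144/4.6
= 278 + 4.11 + 6.43 + 31.30
= 319.84 mOsm/kg ≈ 319.8 mOsm/kg
Osmolar gap = measured − calculated = 321 − 319.8 = 1.2 mOsm/kg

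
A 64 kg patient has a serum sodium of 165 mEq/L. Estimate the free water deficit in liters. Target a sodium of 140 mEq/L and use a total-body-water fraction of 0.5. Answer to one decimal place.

TBW = 0.5 · 64 = 32 L
Free water deficit = TBW · (Na/140 − 1)
= 32 · (165/140 − 1)
= 32 · 0.1786
= 5.72 L

5.7 L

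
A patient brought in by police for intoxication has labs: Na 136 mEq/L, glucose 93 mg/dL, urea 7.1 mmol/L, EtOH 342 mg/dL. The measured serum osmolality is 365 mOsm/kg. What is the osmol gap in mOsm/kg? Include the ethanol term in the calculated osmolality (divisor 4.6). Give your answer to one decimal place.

Calculated osmolality = 2·Na + glucose/18 + urea + ethanol/4.6
= 2·136 + 93/18 + 7.1 + 342/4.6
= 272 + 5.17 + 7.10 + 74.35
= 358.62 mOsm/kg ≈ 358.6 mOsm/kg
Osmolar gap = measured − calculated = 365 − 358.6 = 6.4 mOsm/kg

6.4 mOsm/kg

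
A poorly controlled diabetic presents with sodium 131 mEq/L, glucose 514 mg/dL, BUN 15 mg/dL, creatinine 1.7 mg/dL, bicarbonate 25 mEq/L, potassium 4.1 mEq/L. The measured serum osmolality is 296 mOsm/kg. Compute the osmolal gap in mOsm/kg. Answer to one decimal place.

0.1 mOsm/kg

Calculated osmolality = 2·Na + glucose/18 + BUN/2.8
= 2·131 + 514/18 + 15/2.8
= 262 + 28.56 + 5.36
= 295.92 mOsm/kg ≈ 295.9 mOsm/kg
Osmolar gap = measured − calculated = 296 − 295.9 = 0.1 mOsm/kg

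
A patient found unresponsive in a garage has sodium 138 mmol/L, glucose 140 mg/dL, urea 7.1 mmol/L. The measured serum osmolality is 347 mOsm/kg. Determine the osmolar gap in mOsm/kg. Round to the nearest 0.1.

Calculated osmolality = 2·Na + glucose/18 + urea
= 2·138 + 140/18 + 7.1
= 276 + 7.78 + 7.10
= 290.88 mOsm/kg ≈ 290.9 mOsm/kg
Osmolar gap = measured − calculated = 347 − 290.9 = 56.1 mOsm/kg

56.1 mOsm/kg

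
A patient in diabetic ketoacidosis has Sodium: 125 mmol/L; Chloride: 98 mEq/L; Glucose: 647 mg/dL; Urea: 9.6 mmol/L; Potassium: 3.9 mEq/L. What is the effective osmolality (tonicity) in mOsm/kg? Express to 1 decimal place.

285.9 mOsm/kg

Effective osmolality excludes urea (freely permeant across cell membranes):
2·Na + glucose/18
= 2·125 + 647/18
= 250 + 35.94
= 285.94 mOsm/kg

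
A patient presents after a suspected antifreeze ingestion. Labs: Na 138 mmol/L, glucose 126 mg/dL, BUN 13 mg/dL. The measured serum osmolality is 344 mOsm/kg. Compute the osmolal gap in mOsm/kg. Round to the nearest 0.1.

Calculated osmolality = 2·Na + glucose/18 + BUN/2.8
= 2·138 + 126/18 + 13/2.8
= 276 + 7 + 4.64
= 287.64 mOsm/kg ≈ 287.6 mOsm/kg
Osmolar gap = measured − calculated = 344 − 287.6 = 56.4 mOsm/kg

56.4 mOsm/kg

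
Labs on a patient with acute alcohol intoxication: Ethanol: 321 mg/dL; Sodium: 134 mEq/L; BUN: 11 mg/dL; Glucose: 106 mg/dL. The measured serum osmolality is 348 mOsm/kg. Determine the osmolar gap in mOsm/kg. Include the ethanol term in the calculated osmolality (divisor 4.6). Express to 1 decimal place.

0.4 mOsm/kg

Calculated osmolality = 2·Na + glucose/18 + BUN/2.8 + ethanol/4.6
= 2·134 + 106/18 + 11/2.8 + 321/4.6
= 268 + 5.89 + 3.93 + 69.78
= 347.6 mOsm/kg ≈ 347.6 mOsm/kg
Osmolar gap = measured − calculated = 348 − 347.6 = 0.4 mOsm/kg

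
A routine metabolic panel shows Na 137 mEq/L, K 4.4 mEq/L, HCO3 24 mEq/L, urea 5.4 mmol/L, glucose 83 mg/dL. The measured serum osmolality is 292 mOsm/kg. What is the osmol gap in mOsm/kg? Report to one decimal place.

8.0 mOsm/kg

Calculated osmolality = 2·Na + glucose/18 + urea
= 2·137 + 83/18 + 5.4
= 274 + 4.61 + 5.40
= 284.01 mOsm/kg ≈ 284.0 mOsm/kg
Osmolar gap = measured − calculated = 292 − 284.0 = 8.0 mOsm/kg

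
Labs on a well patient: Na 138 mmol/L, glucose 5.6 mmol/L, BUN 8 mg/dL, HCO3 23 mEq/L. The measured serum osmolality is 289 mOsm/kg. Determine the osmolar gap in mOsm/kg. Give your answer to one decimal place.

4.5 mOsm/kg

Calculated osmolality = 2·Na + glucose + BUN/2.8
= 2·138 + 5.6 + 8/2.8
= 276 + 5.60 + 2.86
= 284.46 mOsm/kg ≈ 284.5 mOsm/kg
Osmolar gap = measured − calculated = 289 − 284.5 = 4.5 mOsm/kg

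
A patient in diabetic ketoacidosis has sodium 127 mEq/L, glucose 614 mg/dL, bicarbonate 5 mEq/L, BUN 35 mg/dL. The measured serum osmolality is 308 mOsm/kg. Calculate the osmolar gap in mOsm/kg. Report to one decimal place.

Calculated osmolality = 2·Na + glucose/18 + BUN/2.8
= 2·127 + 614/18 + 35/2.8
= 254 + 34.11 + 12.50
= 300.61 mOsm/kg ≈ 300.6 mOsm/kg
Osmolar gap = measured − calculated = 308 − 300.6 = 7.4 mOsm/kg

7.4 mOsm/kg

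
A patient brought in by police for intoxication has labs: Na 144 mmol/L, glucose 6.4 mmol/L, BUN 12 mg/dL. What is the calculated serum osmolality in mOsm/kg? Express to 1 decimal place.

Calculated osmolality = 2·Na + glucose + BUN/2.8
= 2·144 + 6.4 + 12/2.8
= 288 + 6.40 + 4.29
= 298.69 mOsm/kg

298.7 mOsm/kg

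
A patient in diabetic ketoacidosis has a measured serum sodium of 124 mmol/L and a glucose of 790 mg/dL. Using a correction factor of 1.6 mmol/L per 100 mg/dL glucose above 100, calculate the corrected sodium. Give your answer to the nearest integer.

135 mmol/L

Corrected Na = measured Na + 1.6 · (glucose − 100)/100
= 124 + 1.6 · (790 − 100)/100
= 124 + 11
= 135 mmol/L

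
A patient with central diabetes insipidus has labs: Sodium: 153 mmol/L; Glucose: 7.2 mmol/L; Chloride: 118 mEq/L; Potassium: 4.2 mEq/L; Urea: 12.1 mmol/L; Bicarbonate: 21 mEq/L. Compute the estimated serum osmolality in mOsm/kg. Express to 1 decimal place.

Calculated osmolality = 2·Na + glucose + urea
= 2·153 + 7.2 + 12.1
= 306 + 7.20 + 12.10
= 325.3 mOsm/kg

325.3 mOsm/kg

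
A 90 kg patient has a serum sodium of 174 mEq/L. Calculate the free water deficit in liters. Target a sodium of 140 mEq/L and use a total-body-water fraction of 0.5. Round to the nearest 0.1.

TBW = 0.5 · 90 = 45 L
Free water deficit = TBW · (Na/140 − 1)
= 45 · (174/140 − 1)
= 45 · 0.2429
= 10.93 L

10.9 L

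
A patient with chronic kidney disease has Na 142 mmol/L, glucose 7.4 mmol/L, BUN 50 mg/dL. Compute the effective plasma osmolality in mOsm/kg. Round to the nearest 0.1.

Effective osmolality excludes urea (freely permeant across cell membranes):
2·Na + glucose
= 2·142 + 7.4
= 284 + 7.4
= 291.4 mOsm/kg

291.4 mOsm/kg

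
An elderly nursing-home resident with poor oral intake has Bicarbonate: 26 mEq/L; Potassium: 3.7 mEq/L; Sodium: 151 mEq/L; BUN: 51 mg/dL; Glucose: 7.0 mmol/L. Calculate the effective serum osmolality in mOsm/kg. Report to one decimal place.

Effective osmolality excludes urea (freely permeant across cell membranes):
2·Na + glucose
= 2·151 + 7
= 302 + 7
= 309 mOsm/kg

309.0 mOsm/kg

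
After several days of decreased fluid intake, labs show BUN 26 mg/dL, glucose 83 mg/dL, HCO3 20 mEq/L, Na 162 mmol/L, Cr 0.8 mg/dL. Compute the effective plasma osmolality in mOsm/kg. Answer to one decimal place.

Effective osmolality excludes urea (freely permeant across cell membranes):
2·Na + glucose/18
= 2·162 + 83/18
= 324 + 4.61
= 328.61 mOsm/kg

328.6 mOsm/kg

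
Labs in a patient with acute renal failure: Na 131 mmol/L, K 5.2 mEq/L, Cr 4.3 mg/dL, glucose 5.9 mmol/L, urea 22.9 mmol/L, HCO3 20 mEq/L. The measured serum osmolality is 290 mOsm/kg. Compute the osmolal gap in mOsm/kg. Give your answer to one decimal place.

-0.8 mOsm/kg

Calculated osmolality = 2·Na + glucose + urea
= 2·131 + 5.9 + 22.9
= 262 + 5.90 + 22.90
= 290.8 mOsm/kg ≈ 290.8 mOsm/kg
Osmolar gap = measured − calculated = 290 − 290.8 = -0.8 mOsm/kg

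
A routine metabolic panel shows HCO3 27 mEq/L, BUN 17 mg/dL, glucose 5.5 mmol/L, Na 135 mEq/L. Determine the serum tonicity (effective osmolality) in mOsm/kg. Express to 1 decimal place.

Effective osmolality excludes urea (freely permeant across cell membranes):
2·Na + glucose
= 2·135 + 5.5
= 270 + 5.5
= 275.5 mOsm/kg

275.5 mOsm/kg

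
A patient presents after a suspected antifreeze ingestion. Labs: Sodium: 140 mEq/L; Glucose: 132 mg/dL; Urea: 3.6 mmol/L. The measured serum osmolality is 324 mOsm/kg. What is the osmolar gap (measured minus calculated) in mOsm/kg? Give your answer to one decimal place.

33.1 mOsm/kg

Calculated osmolality = 2·Na + glucose/18 + urea
= 2·140 + 132/18 + 3.6
= 280 + 7.33 + 3.60
= 290.93 mOsm/kg ≈ 290.9 mOsm/kg
Osmolar gap = measured − calculated = 324 − 290.9 = 33.1 mOsm/kg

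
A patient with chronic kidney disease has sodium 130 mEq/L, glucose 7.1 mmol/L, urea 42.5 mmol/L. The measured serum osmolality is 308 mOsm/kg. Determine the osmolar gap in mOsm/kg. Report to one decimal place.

-1.6 mOsm/kg

Calculated osmolality = 2·Na + glucose + urea
= 2·130 + 7.1 + 42.5
= 260 + 7.10 + 42.50
= 309.6 mOsm/kg ≈ 309.6 mOsm/kg
Osmolar gap = measured − calculated = 308 − 309.6 = -1.6 mOsm/kg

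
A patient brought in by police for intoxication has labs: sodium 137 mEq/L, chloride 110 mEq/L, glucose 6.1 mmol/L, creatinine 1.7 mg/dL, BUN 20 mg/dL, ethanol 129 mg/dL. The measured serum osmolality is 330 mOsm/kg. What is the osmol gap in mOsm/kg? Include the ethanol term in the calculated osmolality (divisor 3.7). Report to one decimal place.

Calculated osmolality = 2·Na + glucose + BUN/2.8 + ethanol/3.7
= 2·137 + 6.1 + 20/2.8 + 129/3.7
= 274 + 6.10 + 7.14 + 34.86
= 322.1 mOsm/kg ≈ 322.1 mOsm/kg
Osmolar gap = measured − calculated = 330 − 322.1 = 7.9 mOsm/kg

7.9 mOsm/kg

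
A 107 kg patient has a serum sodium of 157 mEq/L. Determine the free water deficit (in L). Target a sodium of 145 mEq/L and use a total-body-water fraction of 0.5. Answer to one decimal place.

4.4 L

TBW = 0.5 · 107 = 53.5 L
Free water deficit = TBW · (Na/145 − 1)
= 53.5 · (157/145 − 1)
= 53.5 · 0.0828
= 4.43 L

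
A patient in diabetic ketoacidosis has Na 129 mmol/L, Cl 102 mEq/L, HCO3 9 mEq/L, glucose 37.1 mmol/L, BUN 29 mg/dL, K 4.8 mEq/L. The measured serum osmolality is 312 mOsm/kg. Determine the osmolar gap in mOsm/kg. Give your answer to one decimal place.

Calculated osmolality = 2·Na + glucose + BUN/2.8
= 2·129 + 37.1 + 29/2.8
= 258 + 37.10 + 10.36
= 305.46 mOsm/kg ≈ 305.5 mOsm/kg
Osmolar gap = measured − calculated = 312 − 305.5 = 6.5 mOsm/kg

6.5 mOsm/kg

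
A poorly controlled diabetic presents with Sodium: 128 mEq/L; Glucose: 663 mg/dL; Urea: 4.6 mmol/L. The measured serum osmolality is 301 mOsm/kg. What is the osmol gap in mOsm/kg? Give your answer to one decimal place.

Calculated osmolality = 2·Na + glucose/18 + urea
= 2·128 + 663/18 + 4.6
= 256 + 36.83 + 4.60
= 297.43 mOsm/kg ≈ 297.4 mOsm/kg
Osmolar gap = measured − calculated = 301 − 297.4 = 3.6 mOsm/kg

3.6 mOsm/kg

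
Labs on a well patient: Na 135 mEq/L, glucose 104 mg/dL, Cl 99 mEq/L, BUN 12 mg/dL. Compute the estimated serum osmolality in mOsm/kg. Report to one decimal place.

280.1 mOsm/kg

Calculated osmolality = 2·Na + glucose/18 + BUN/2.8
= 2·135 + 104/18 + 12/2.8
= 270 + 5.78 + 4.29
= 280.07 mOsm/kg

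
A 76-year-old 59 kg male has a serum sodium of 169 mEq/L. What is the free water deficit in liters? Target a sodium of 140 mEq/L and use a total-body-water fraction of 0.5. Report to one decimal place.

6.1 L

TBW = 0.5 · 59 = 29.5 L
Free water deficit = TBW · (Na/140 − 1)
= 29.5 · (169/140 − 1)
= 29.5 · 0.2071
= 6.11 L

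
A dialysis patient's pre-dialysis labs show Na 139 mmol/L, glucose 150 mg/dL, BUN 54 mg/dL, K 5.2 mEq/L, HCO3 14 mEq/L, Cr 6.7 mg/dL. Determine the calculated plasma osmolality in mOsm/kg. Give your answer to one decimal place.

Calculated osmolality = 2·Na + glucose/18 + BUN/2.8
= 2·139 + 150/18 + 54/2.8
= 278 + 8.33 + 19.29
= 305.62 mOsm/kg

305.6 mOsm/kg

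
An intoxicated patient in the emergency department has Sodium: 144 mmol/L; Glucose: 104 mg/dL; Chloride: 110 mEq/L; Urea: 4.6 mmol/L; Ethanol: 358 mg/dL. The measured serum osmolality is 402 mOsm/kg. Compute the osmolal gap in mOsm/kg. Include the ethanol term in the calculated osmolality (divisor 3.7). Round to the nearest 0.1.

Calculated osmolality = 2·Na + glucose/18 + urea + ethanol/3.7
= 2·144 + 104/18 + 4.6 + 358/3.7
= 288 + 5.78 + 4.60 + 96.76
= 395.14 mOsm/kg ≈ 395.1 mOsm/kg
Osmolar gap = measured − calculated = 402 − 395.1 = 6.9 mOsm/kg

6.9 mOsm/kg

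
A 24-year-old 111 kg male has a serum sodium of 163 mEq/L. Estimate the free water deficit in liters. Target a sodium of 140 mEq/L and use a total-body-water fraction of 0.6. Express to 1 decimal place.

TBW = 0.6 · 111 = 66.6 L
Free water deficit = TBW · (Na/140 − 1)
= 66.6 · (163/140 − 1)
= 66.6 · 0.1643
= 10.94 L

10.9 L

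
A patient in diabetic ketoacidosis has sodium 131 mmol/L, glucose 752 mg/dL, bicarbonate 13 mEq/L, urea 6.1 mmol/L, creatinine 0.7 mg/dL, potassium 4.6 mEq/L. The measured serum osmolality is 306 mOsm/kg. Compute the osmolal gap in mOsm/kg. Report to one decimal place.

Calculated osmolality = 2·Na + glucose/18 + urea
= 2·131 + 752/18 + 6.1
= 262 + 41.78 + 6.10
= 309.88 mOsm/kg ≈ 309.9 mOsm/kg
Osmolar gap = measured − calculated = 306 − 309.9 = -3.9 mOsm/kg

-3.9 mOsm/kg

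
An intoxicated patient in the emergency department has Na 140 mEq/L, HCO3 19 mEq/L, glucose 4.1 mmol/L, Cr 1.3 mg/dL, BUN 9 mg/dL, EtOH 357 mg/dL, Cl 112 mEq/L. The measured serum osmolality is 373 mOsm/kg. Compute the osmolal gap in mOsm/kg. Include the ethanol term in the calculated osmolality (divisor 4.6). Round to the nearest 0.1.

8.1 mOsm/kg

Calculated osmolality = 2·Na + glucose + BUN/2.8 + ethanol/4.6
= 2·140 + 4.1 + 9/2.8 + 357/4.6
= 280 + 4.10 + 3.21 + 77.61
= 364.92 mOsm/kg ≈ 364.9 mOsm/kg
Osmolar gap = measured − calculated = 373 − 364.9 = 8.1 mOsm/kg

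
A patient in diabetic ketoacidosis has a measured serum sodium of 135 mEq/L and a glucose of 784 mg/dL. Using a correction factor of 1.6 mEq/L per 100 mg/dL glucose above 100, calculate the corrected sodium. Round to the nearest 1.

Corrected Na = measured Na + 1.6 · (glucose − 100)/100
= 135 + 1.6 · (784 − 100)/100
= 135 + 10.9
= 145.9 mEq/L

146 mEq/L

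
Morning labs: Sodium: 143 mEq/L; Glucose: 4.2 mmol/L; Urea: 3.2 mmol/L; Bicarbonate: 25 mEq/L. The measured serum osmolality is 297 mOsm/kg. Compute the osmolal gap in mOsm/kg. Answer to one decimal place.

3.6 mOsm/kg

Calculated osmolality = 2·Na + glucose + urea
= 2·143 + 4.2 + 3.2
= 286 + 4.20 + 3.20
= 293.4 mOsm/kg ≈ 293.4 mOsm/kg
Osmolar gap = measured − calculated = 297 − 293.4 = 3.6 mOsm/kg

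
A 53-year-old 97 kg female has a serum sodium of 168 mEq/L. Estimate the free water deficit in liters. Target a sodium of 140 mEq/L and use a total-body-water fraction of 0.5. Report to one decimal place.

9.7 L

TBW = 0.5 · 97 = 48.5 L
Free water deficit = TBW · (Na/140 − 1)
= 48.5 · (168/140 − 1)
= 48.5 · 0.2
= 9.7 L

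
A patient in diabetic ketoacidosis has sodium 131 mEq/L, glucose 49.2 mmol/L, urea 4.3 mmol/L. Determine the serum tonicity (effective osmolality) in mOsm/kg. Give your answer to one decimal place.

311.2 mOsm/kg

Effective osmolality excludes urea (freely permeant across cell membranes):
2·Na + glucose
= 2·131 + 49.2
= 262 + 49.2
= 311.2 mOsm/kg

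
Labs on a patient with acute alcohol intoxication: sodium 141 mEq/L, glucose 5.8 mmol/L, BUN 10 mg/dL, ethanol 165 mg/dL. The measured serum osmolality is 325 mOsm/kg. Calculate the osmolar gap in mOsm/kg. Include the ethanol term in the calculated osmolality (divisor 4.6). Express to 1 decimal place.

Calculated osmolality = 2·Na + glucose + BUN/2.8 + ethanol/4.6
= 2·141 + 5.8 + 10/2.8 + 165/4.6
= 282 + 5.80 + 3.57 + 35.87
= 327.24 mOsm/kg ≈ 327.2 mOsm/kg
Osmolar gap = measured − calculated = 325 − 327.2 = -2.2 mOsm/kg

-2.2 mOsm/kg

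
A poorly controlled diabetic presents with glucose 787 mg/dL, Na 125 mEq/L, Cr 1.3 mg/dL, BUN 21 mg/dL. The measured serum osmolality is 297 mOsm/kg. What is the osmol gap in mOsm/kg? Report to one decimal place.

Calculated osmolality = 2·Na + glucose/18 + BUN/2.8
= 2·125 + 787/18 + 21/2.8
= 250 + 43.72 + 7.50
= 301.22 mOsm/kg ≈ 301.2 mOsm/kg
Osmolar gap = measured − calculated = 297 − 301.2 = -4.2 mOsm/kg

-4.2 mOsm/kg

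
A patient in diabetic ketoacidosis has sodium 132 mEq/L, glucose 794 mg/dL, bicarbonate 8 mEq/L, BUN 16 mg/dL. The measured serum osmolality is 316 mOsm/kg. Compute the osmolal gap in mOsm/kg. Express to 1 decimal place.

Calculated osmolality = 2·Na + glucose/18 + BUN/2.8
= 2·132 + 794/18 + 16/2.8
= 264 + 44.11 + 5.71
= 313.82 mOsm/kg ≈ 313.8 mOsm/kg
Osmolar gap = measured − calculated = 316 − 313.8 = 2.2 mOsm/kg

2.2 mOsm/kg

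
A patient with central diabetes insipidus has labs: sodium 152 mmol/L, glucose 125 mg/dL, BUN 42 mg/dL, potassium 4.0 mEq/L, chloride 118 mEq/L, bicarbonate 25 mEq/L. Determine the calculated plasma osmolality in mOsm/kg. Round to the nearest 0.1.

325.9 mOsm/kg

Calculated osmolality = 2·Na + glucose/18 + BUN/2.8
= 2·152 + 125/18 + 42/2.8
= 304 + 6.94 + 15
= 325.94 mOsm/kg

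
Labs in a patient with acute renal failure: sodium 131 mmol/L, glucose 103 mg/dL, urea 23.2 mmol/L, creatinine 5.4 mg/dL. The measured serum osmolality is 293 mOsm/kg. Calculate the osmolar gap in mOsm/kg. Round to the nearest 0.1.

2.1 mOsm/kg

Calculated osmolality = 2·Na + glucose/18 + urea
= 2·131 + 103/18 + 23.2
= 262 + 5.72 + 23.20
= 290.92 mOsm/kg ≈ 290.9 mOsm/kg
Osmolar gap = measured − calculated = 293 − 290.9 = 2.1 mOsm/kg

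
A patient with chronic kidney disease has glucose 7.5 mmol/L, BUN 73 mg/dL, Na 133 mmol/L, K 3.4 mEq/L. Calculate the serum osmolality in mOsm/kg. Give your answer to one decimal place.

299.6 mOsm/kg

Calculated osmolality = 2·Na + glucose + BUN/2.8
= 2·133 + 7.5 + 73/2.8
= 266 + 7.50 + 26.07
= 299.57 mOsm/kg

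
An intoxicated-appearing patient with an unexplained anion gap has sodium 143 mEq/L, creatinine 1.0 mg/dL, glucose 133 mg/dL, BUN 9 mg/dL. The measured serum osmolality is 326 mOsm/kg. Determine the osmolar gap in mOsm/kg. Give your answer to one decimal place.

29.4 mOsm/kg

Calculated osmolality = 2·Na + glucose/18 + BUN/2.8
= 2·143 + 133/18 + 9/2.8
= 286 + 7.39 + 3.21
= 296.6 mOsm/kg ≈ 296.6 mOsm/kg
Osmolar gap = measured − calculated = 326 − 296.6 = 29.4 mOsm/kg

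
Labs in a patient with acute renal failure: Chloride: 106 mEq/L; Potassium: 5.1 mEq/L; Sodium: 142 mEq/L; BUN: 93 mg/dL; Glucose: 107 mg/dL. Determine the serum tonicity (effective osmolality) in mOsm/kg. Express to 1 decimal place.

Effective osmolality excludes urea (freely permeant across cell membranes):
2·Na + glucose/18
= 2·142 + 107/18
= 284 + 5.94
= 289.94 mOsm/kg

289.9 mOsm/kg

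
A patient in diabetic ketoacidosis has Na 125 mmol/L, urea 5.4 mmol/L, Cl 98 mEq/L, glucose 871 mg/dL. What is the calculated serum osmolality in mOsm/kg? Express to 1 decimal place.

Calculated osmolality = 2·Na + glucose/18 + urea
= 2·125 + 871/18 + 5.4
= 250 + 48.39 + 5.40
= 303.79 mOsm/kg

303.8 mOsm/kg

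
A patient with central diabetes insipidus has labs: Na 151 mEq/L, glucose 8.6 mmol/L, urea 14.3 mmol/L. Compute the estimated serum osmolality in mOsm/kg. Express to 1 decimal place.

324.9 mOsm/kg

Calculated osmolality = 2·Na + glucose + urea
= 2·151 + 8.6 + 14.3
= 302 + 8.60 + 14.30
= 324.9 mOsm/kg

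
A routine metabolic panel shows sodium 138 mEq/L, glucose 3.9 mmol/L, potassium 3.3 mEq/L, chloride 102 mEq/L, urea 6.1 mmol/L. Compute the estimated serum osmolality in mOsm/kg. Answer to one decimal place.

286.0 mOsm/kg

Calculated osmolality = 2·Na + glucose + urea
= 2·138 + 3.9 + 6.1
= 276 + 3.90 + 6.10
= 286 mOsm/kg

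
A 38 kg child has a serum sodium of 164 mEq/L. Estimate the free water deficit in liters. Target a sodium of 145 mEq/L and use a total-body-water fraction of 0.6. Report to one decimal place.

3.0 L

TBW = 0.6 · 38 = 22.8 L
Free water deficit = TBW · (Na/145 − 1)
= 22.8 · (164/145 − 1)
= 22.8 · 0.131
= 2.99 L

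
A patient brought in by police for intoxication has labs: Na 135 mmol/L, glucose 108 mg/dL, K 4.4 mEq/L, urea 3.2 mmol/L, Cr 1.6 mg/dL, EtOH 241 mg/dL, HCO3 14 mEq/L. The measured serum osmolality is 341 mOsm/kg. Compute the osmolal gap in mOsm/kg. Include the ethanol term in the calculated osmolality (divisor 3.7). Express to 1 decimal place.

Calculated osmolality = 2·Na + glucose/18 + urea + ethanol/3.7
= 2·135 + 108/18 + 3.2 + 241/3.7
= 270 + 6 + 3.20 + 65.14
= 344.34 mOsm/kg ≈ 344.3 mOsm/kg
Osmolar gap = measured − calculated = 341 − 344.3 = -3.3 mOsm/kg

-3.3 mOsm/kg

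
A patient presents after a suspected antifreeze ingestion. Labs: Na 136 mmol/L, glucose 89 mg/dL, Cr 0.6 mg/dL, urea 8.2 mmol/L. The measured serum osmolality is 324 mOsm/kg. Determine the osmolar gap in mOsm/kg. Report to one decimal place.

38.9 mOsm/kg

Calculated osmolality = 2·Na + glucose/18 + urea
= 2·136 + 89/18 + 8.2
= 272 + 4.94 + 8.20
= 285.14 mOsm/kg ≈ 285.1 mOsm/kg
Osmolar gap = measured − calculated = 324 − 285.1 = 38.9 mOsm/kg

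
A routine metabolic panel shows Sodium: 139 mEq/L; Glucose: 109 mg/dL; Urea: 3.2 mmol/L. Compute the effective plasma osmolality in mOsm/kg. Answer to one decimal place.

284.1 mOsm/kg

Effective osmolality excludes urea (freely permeant across cell membranes):
2·Na + glucose/18
= 2·139 + 109/18
= 278 + 6.06
= 284.06 mOsm/kg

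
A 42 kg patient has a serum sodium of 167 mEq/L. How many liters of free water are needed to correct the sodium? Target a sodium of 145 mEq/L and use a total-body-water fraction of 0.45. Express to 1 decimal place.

2.9 L

TBW = 0.45 · 42 = 18.9 L
Free water deficit = TBW · (Na/145 − 1)
= 18.9 · (167/145 − 1)
= 18.9 · 0.1517
= 2.87 L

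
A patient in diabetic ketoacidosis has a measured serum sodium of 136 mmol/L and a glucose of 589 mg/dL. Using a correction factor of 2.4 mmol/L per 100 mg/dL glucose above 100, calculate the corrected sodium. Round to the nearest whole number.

Corrected Na = measured Na + 2.4 · (glucose − 100)/100
= 136 + 2.4 · (589 − 100)/100
= 136 + 11.7
= 147.7 mmol/L

148 mmol/L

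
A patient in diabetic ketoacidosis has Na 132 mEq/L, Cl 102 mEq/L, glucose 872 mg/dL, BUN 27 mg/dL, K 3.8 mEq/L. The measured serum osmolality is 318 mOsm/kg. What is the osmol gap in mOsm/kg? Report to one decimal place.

-4.1 mOsm/kg

Calculated osmolality = 2·Na + glucose/18 + BUN/2.8
= 2·132 + 872/18 + 27/2.8
= 264 + 48.44 + 9.64
= 322.08 mOsm/kg ≈ 322.1 mOsm/kg
Osmolar gap = measured − calculated = 318 − 322.1 = -4.1 mOsm/kg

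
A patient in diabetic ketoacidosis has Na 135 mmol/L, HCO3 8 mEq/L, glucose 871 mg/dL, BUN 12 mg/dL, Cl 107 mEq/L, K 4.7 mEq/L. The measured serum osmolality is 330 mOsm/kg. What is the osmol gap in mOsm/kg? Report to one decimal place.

Calculated osmolality = 2·Na + glucose/18 + BUN/2.8
= 2·135 + 871/18 + 12/2.8
= 270 + 48.39 + 4.29
= 322.68 mOsm/kg ≈ 322.7 mOsm/kg
Osmolar gap = measured − calculated = 330 − 322.7 = 7.3 mOsm/kg

7.3 mOsm/kg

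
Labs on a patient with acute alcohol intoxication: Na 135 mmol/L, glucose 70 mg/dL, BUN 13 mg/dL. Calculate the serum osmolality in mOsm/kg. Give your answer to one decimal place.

278.5 mOsm/kg

Calculated osmolality = 2·Na + glucose/18 + BUN/2.8
= 2·135 + 70/18 + 13/2.8
= 270 + 3.89 + 4.64
= 278.53 mOsm/kg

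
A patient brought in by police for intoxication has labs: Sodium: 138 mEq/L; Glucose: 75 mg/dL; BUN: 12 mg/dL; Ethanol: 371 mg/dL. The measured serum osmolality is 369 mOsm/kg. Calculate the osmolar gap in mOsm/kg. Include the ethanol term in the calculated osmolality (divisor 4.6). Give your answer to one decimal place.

3.9 mOsm/kg

Calculated osmolality = 2·Na + glucose/18 + BUN/2.8 + ethanol/4.6
= 2·138 + 75/18 + 12/2.8 + 371/4.6
= 276 + 4.17 + 4.29 + 80.65
= 365.11 mOsm/kg ≈ 365.1 mOsm/kg
Osmolar gap = measured − calculated = 369 − 365.1 = 3.9 mOsm/kg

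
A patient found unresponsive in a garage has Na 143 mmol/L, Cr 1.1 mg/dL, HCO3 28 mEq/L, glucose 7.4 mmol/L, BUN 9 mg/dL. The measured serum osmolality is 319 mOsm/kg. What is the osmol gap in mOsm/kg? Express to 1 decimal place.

22.4 mOsm/kg

Calculated osmolality = 2·Na + glucose + BUN/2.8
= 2·143 + 7.4 + 9/2.8
= 286 + 7.40 + 3.21
= 296.61 mOsm/kg ≈ 296.6 mOsm/kg
Osmolar gap = measured − calculated = 319 − 296.6 = 22.4 mOsm/kg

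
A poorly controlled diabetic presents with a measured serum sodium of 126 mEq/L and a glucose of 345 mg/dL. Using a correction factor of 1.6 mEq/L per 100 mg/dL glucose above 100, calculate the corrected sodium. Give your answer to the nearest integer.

130 mEq/L

Corrected Na = measured Na + 1.6 · (glucose − 100)/100
= 126 + 1.6 · (345 − 100)/100
= 126 + 3.9
= 129.9 mEq/L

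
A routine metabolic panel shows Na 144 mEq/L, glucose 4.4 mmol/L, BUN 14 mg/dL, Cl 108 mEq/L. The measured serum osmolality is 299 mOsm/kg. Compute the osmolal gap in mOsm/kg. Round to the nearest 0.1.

Calculated osmolality = 2·Na + glucose + BUN/2.8
= 2·144 + 4.4 + 14/2.8
= 288 + 4.40 + 5
= 297.4 mOsm/kg ≈ 297.4 mOsm/kg
Osmolar gap = measured − calculated = 299 − 297.4 = 1.6 mOsm/kg

1.6 mOsm/kg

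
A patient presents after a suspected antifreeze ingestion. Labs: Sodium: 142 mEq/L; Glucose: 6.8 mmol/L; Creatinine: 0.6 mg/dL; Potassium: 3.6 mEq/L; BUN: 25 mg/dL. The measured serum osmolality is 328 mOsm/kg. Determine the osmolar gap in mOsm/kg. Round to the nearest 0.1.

Calculated osmolality = 2·Na + glucose + BUN/2.8
= 2·142 + 6.8 + 25/2.8
= 284 + 6.80 + 8.93
= 299.73 mOsm/kg ≈ 299.7 mOsm/kg
Osmolar gap = measured − calculated = 328 − 299.7 = 28.3 mOsm/kg

28.3 mOsm/kg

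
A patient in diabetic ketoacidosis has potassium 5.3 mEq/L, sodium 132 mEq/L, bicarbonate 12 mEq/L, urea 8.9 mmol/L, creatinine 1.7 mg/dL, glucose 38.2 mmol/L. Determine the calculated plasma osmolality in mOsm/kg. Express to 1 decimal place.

Calculated osmolality = 2·Na + glucose + urea
= 2·132 + 38.2 + 8.9
= 264 + 38.20 + 8.90
= 311.1 mOsm/kg

311.1 mOsm/kg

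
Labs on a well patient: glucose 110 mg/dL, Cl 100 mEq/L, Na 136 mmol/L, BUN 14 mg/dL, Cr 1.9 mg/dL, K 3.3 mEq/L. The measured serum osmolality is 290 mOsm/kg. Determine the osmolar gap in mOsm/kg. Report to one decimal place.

Calculated osmolality = 2·Na + glucose/18 + BUN/2.8
= 2·136 + 110/18 + 14/2.8
= 272 + 6.11 + 5
= 283.11 mOsm/kg ≈ 283.1 mOsm/kg
Osmolar gap = measured − calculated = 290 − 283.1 = 6.9 mOsm/kg

6.9 mOsm/kg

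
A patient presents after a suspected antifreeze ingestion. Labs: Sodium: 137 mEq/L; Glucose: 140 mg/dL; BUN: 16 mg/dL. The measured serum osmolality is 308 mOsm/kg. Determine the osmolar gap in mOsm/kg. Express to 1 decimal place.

Calculated osmolality = 2·Na + glucose/18 + BUN/2.8
= 2·137 + 140/18 + 16/2.8
= 274 + 7.78 + 5.71
= 287.49 mOsm/kg ≈ 287.5 mOsm/kg
Osmolar gap = measured − calculated = 308 − 287.5 = 20.5 mOsm/kg

20.5 mOsm/kg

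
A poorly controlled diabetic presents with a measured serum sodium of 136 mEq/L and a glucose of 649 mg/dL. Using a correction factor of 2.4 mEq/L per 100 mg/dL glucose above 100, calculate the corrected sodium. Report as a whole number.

149 mEq/L

Corrected Na = measured Na + 2.4 · (glucose − 100)/100
= 136 + 2.4 · (649 − 100)/100
= 136 + 13.2
= 149.2 mEq/L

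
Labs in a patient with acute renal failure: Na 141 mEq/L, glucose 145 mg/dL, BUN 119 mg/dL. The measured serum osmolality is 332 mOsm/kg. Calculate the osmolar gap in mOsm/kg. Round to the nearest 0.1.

-0.6 mOsm/kg

Calculated osmolality = 2·Na + glucose/18 + BUN/2.8
= 2·141 + 145/18 + 119/2.8
= 282 + 8.06 + 42.50
= 332.56 mOsm/kg ≈ 332.6 mOsm/kg
Osmolar gap = measured − calculated = 332 − 332.6 = -0.6 mOsm/kg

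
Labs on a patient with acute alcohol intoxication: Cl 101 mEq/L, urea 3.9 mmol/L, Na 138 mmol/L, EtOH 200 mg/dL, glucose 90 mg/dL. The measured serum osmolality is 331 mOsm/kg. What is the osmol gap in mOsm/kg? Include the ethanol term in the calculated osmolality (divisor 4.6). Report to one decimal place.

2.6 mOsm/kg

Calculated osmolality = 2·Na + glucose/18 + urea + ethanol/4.6
= 2·138 + 90/18 + 3.9 + 200/4.6
= 276 + 5 + 3.90 + 43.48
= 328.38 mOsm/kg ≈ 328.4 mOsm/kg
Osmolar gap = measured − calculated = 331 − 328.4 = 2.6 mOsm/kg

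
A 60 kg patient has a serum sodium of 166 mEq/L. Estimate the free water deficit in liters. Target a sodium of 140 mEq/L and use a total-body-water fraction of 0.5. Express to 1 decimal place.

5.6 L

TBW = 0.5 · 60 = 30 L
Free water deficit = TBW · (Na/140 − 1)
= 30 · (166/140 − 1)
= 30 · 0.1857
= 5.57 L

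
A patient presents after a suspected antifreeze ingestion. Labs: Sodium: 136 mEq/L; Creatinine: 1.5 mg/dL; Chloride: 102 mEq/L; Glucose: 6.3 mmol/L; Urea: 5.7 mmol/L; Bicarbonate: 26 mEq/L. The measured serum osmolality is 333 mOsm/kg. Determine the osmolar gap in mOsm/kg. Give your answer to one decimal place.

Calculated osmolality = 2·Na + glucose + urea
= 2·136 + 6.3 + 5.7
= 272 + 6.30 + 5.70
= 284 mOsm/kg ≈ 284.0 mOsm/kg
Osmolar gap = measured − calculated = 333 − 284.0 = 49.0 mOsm/kg

49.0 mOsm/kg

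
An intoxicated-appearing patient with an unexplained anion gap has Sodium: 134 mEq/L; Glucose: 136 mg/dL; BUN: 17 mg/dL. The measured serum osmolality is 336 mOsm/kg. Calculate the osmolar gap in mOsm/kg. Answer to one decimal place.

54.4 mOsm/kg

Calculated osmolality = 2·Na + glucose/18 + BUN/2.8
= 2·134 + 136/18 + 17/2.8
= 268 + 7.56 + 6.07
= 281.63 mOsm/kg ≈ 281.6 mOsm/kg
Osmolar gap = measured − calculated = 336 − 281.6 = 54.4 mOsm/kg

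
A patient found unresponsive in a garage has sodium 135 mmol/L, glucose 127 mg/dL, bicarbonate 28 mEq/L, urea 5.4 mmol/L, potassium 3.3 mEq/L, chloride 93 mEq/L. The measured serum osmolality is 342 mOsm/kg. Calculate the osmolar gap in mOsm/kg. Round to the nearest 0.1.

59.5 mOsm/kg

Calculated osmolality = 2·Na + glucose/18 + urea
= 2·135 + 127/18 + 5.4
= 270 + 7.06 + 5.40
= 282.46 mOsm/kg ≈ 282.5 mOsm/kg
Osmolar gap = measured − calculated = 342 − 282.5 = 59.5 mOsm/kg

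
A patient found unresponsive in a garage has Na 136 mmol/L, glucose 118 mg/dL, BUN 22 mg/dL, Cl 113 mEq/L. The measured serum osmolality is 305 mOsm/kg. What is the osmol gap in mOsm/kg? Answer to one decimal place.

18.6 mOsm/kg

Calculated osmolality = 2·Na + glucose/18 + BUN/2.8
= 2·136 + 118/18 + 22/2.8
= 272 + 6.56 + 7.86
= 286.42 mOsm/kg ≈ 286.4 mOsm/kg
Osmolar gap = measured − calculated = 305 − 286.4 = 18.6 mOsm/kg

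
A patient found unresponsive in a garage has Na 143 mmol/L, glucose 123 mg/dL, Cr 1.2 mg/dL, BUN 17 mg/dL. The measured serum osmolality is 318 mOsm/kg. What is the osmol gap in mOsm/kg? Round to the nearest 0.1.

19.1 mOsm/kg

Calculated osmolality = 2·Na + glucose/18 + BUN/2.8
= 2·143 + 123/18 + 17/2.8
= 286 + 6.83 + 6.07
= 298.9 mOsm/kg ≈ 298.9 mOsm/kg
Osmolar gap = measured − calculated = 318 − 298.9 = 19.1 mOsm/kg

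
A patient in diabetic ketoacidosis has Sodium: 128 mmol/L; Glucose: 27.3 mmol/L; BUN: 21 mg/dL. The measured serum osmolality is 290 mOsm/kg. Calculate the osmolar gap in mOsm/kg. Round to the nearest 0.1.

-0.8 mOsm/kg

Calculated osmolality = 2·Na + glucose + BUN/2.8
= 2·128 + 27.3 + 21/2.8
= 256 + 27.30 + 7.50
= 290.8 mOsm/kg ≈ 290.8 mOsm/kg
Osmolar gap = measured − calculated = 290 − 290.8 = -0.8 mOsm/kg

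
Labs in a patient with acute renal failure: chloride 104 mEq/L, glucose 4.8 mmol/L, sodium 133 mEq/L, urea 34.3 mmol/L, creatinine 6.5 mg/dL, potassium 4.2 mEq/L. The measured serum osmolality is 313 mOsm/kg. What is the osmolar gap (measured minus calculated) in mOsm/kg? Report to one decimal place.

7.9 mOsm/kg

Calculated osmolality = 2·Na + glucose + urea
= 2·133 + 4.8 + 34.3
= 266 + 4.80 + 34.30
= 305.1 mOsm/kg ≈ 305.1 mOsm/kg
Osmolar gap = measured − calculated = 313 − 305.1 = 7.9 mOsm/kg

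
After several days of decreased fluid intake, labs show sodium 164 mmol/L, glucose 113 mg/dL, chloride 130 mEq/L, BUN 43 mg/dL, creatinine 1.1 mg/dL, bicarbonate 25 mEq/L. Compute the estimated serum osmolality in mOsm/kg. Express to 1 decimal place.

349.6 mOsm/kg

Calculated osmolality = 2·Na + glucose/18 + BUN/2.8
= 2·164 + 113/18 + 43/2.8
= 328 + 6.28 + 15.36
= 349.64 mOsm/kg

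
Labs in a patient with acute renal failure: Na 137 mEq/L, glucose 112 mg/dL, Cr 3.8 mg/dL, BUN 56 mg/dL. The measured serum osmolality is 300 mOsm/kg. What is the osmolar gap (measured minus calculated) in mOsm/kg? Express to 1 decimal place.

Calculated osmolality = 2·Na + glucose/18 + BUN/2.8
= 2·137 + 112/18 + 56/2.8
= 274 + 6.22 + 20
= 300.22 mOsm/kg ≈ 300.2 mOsm/kg
Osmolar gap = measured − calculated = 300 − 300.2 = -0.2 mOsm/kg

-0.2 mOsm/kg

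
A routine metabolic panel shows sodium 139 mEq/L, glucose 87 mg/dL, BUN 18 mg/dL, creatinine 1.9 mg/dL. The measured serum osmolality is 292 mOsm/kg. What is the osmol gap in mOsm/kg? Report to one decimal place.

Calculated osmolality = 2·Na + glucose/18 + BUN/2.8
= 2·139 + 87/18 + 18/2.8
= 278 + 4.83 + 6.43
= 289.26 mOsm/kg ≈ 289.3 mOsm/kg
Osmolar gap = measured − calculated = 292 − 289.3 = 2.7 mOsm/kg

2.7 mOsm/kg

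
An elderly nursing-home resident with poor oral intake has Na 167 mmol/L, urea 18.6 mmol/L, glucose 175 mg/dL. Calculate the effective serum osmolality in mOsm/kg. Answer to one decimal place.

343.7 mOsm/kg

Effective osmolality excludes urea (freely permeant across cell membranes):
2·Na + glucose/18
= 2·167 + 175/18
= 334 + 9.72
= 343.72 mOsm/kg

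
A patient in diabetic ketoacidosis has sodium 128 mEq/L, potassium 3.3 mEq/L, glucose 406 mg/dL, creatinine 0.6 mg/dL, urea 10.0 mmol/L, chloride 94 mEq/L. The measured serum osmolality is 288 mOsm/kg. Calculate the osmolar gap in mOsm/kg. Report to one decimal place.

-0.6 mOsm/kg

Calculated osmolality = 2·Na + glucose/18 + urea
= 2·128 + 406/18 + 10
= 256 + 22.56 + 10
= 288.56 mOsm/kg ≈ 288.6 mOsm/kg
Osmolar gap = measured − calculated = 288 − 288.6 = -0.6 mOsm/kg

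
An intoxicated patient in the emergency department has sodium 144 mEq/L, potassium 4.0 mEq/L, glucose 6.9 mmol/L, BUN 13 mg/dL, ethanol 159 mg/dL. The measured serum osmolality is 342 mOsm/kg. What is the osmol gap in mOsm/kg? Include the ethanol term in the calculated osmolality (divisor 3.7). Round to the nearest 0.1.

Calculated osmolality = 2·Na + glucose + BUN/2.8 + ethanol/3.7
= 2·144 + 6.9 + 13/2.8 + 159/3.7
= 288 + 6.90 + 4.64 + 42.97
= 342.51 mOsm/kg ≈ 342.5 mOsm/kg
Osmolar gap = measured − calculated = 342 − 342.5 = -0.5 mOsm/kg

-0.5 mOsm/kg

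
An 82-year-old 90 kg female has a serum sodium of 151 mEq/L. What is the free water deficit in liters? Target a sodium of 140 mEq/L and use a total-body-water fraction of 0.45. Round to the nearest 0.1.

TBW = 0.45 · 90 = 40.5 L
Free water deficit = TBW · (Na/140 − 1)
= 40.5 · (151/140 − 1)
= 40.5 · 0.0786
= 3.18 L

3.2 L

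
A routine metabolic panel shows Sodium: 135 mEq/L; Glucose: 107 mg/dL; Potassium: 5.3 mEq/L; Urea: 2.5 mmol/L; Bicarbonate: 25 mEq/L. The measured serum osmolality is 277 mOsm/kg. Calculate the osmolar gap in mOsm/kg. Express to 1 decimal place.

Calculated osmolality = 2·Na + glucose/18 + urea
= 2·135 + 107/18 + 2.5
= 270 + 5.94 + 2.50
= 278.44 mOsm/kg ≈ 278.4 mOsm/kg
Osmolar gap = measured − calculated = 277 − 278.4 = -1.4 mOsm/kg

-1.4 mOsm/kg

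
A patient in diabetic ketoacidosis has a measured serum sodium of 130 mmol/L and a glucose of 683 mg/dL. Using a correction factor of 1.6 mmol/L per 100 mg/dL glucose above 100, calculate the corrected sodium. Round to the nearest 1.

139 mmol/L

Corrected Na = measured Na + 1.6 · (glucose − 100)/100
= 130 + 1.6 · (683 − 100)/100
= 130 + 9.3
= 139.3 mmol/L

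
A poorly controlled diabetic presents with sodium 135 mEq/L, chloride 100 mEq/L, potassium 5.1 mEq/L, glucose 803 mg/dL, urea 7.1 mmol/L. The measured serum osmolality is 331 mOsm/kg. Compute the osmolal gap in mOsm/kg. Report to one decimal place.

9.3 mOsm/kg

Calculated osmolality = 2·Na + glucose/18 + urea
= 2·135 + 803/18 + 7.1
= 270 + 44.61 + 7.10
= 321.71 mOsm/kg ≈ 321.7 mOsm/kg
Osmolar gap = measured − calculated = 331 − 321.7 = 9.3 mOsm/kg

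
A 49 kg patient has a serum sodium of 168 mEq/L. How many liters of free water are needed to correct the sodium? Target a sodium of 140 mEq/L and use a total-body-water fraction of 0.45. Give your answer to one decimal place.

4.4 L

TBW = 0.45 · 49 = 22.05 L
Free water deficit = TBW · (Na/140 − 1)
= 22.05 · (168/140 − 1)
= 22.05 · 0.2
= 4.41 L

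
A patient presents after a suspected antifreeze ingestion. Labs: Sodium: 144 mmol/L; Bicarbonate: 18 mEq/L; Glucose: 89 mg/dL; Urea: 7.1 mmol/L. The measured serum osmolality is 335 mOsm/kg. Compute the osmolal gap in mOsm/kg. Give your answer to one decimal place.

Calculated osmolality = 2·Na + glucose/18 + urea
= 2·144 + 89/18 + 7.1
= 288 + 4.94 + 7.10
= 300.04 mOsm/kg ≈ 300.0 mOsm/kg
Osmolar gap = measured − calculated = 335 − 300.0 = 35.0 mOsm/kg

35.0 mOsm/kg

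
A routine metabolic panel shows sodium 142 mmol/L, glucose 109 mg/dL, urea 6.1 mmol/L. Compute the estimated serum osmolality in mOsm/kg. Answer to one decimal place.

Calculated osmolality = 2·Na + glucose/18 + urea
= 2·142 + 109/18 + 6.1
= 284 + 6.06 + 6.10
= 296.16 mOsm/kg

296.2 mOsm/kg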